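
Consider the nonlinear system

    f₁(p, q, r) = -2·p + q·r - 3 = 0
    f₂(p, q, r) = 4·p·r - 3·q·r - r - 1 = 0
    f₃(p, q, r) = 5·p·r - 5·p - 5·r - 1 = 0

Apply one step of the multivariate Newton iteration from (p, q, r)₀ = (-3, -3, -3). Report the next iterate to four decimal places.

At (-3, -3, -3): F = (12.0000, 11.0000, 74.0000).
Jacobian J = [[-2, r, q], [4·r, -3·r, 4·p - 3·q - 1], [5·r - 5, 0, 5·p - 5]].
At the point, J = [[-2.0000, -3.0000, -3.0000], [-12.0000, 9.0000, -4.0000], [-20.0000, 0.0000, -20.0000]] (det J = 300.0000).
Solving J·Δ = −F gives Δ = (-0.2200, 0.2267, 3.9200).
Then the next iterate is (p, q, r)₁ = (-3.2200, -2.7733, 0.9200).

(-3.2200, -2.7733, 0.9200)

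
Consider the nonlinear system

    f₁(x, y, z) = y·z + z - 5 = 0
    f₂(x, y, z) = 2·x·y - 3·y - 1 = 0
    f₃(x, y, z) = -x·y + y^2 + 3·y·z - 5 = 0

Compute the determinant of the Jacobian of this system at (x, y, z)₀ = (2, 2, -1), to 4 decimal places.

18.0000

J = [[0, z, y + 1], [2·y, 2·x - 3, 0], [-y, -x + 2·y + 3·z, 3·y]].
At the point, J = [[0.0000, -1.0000, 3.0000], [4.0000, 1.0000, 0.0000], [-2.0000, -1.0000, 6.0000]].
det J = 18.0000.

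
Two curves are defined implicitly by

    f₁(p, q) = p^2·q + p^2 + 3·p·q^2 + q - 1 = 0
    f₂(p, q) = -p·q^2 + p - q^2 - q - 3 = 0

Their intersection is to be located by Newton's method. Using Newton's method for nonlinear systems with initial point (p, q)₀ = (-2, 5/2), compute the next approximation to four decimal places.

At (-2, 5/2): F = (-22.0000, -1.2500).
Jacobian J = [[2·p·q + 2·p + 3·q^2, p^2 + 6·p·q + 1], [-q^2 + 1, -2·p·q - 2·q - 1]].
At the point, J = [[4.7500, -25.0000], [-5.2500, 4.0000]] (det J = -112.2500).
Solving J·Δ = −F gives Δ = (-1.0624, -1.0818).
Then the next iterate is (p, q)₁ = (-3.0624, 1.4182).

(-3.0624, 1.4182)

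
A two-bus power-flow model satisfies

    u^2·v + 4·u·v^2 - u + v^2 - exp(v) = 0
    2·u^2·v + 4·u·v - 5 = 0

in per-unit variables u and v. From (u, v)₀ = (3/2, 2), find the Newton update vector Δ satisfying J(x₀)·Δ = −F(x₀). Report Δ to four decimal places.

(-0.4979, -0.5754)

At (3/2, 2): F = (23.610944, 16.0000).
Jacobian J = [[2·u·v + 4·v^2 - 1, u^2 + 8·u·v + 2·v - exp(v)], [4·u·v + 4·v, 2·u^2 + 4·u]].
At the point, J = [[21.0000, 22.860944], [20.0000, 10.5000]] (det J = -236.718878).
Solving J·Δ = −F gives Δ = (-0.4979, -0.5754).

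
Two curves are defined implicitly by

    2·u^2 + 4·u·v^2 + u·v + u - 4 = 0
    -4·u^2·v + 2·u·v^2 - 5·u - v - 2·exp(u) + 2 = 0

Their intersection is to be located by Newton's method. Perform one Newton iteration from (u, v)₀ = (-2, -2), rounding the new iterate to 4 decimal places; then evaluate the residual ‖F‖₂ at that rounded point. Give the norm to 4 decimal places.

13.1188

At (-2, -2): F = (-26.0000, 29.729329).
Jacobian J = [[4·u + 4·v^2 + v + 1, 8·u·v + u], [-8·u·v + 2·v^2 - 2·exp(u) - 5, -4·u^2 + 4·u·v - 1]].
At the point, J = [[7.0000, 30.0000], [-29.270671, -1.0000]] (det J = 871.120117).
Solving J·Δ = −F gives Δ = (0.9940, 0.6347).
Then the next iterate is (u, v)₁ = (-1.0060, -1.3653).
Re-evaluating at (-1.0060, -1.3653): F = (-9.109350, 9.440417), so ‖F‖₂ = 13.1188.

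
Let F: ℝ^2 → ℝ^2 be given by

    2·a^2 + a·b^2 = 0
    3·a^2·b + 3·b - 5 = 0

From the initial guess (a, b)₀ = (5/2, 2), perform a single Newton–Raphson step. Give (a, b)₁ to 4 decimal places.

(-20.6944, 32.2222)

At (5/2, 2): F = (22.5000, 38.5000).
Jacobian J = [[4·a + b^2, 2·a·b], [6·a·b, 3·a^2 + 3]].
At the point, J = [[14.0000, 10.0000], [30.0000, 21.7500]] (det J = 4.5000).
Solving J·Δ = −F gives Δ = (-23.1944, 30.2222).
Then the next iterate is (a, b)₁ = (-20.6944, 32.2222).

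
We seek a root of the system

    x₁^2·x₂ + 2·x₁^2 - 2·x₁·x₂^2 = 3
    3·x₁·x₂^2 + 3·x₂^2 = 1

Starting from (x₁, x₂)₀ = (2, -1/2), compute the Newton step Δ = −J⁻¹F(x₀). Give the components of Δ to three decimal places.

At (2, -1/2): F = (2.000, 1.250).
Jacobian J = [[2·x₁·x₂ + 4·x₁ - 2·x₂^2, x₁^2 - 4·x₁·x₂], [3·x₂^2, 6·x₁·x₂ + 6·x₂]].
At the point, J = [[5.500, 8.000], [0.750, -9.000]] (det J = -55.500).
Solving J·Δ = −F gives Δ = (-0.505, 0.097).

(-0.505, 0.097)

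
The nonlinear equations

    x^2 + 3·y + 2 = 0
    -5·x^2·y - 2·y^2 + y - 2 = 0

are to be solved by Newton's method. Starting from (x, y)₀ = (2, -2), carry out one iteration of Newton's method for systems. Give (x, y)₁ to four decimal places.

At (2, -2): F = (0.0000, 28.0000).
Jacobian J = [[2·x, 3], [-10·x·y, -5·x^2 - 4·y + 1]].
At the point, J = [[4.0000, 3.0000], [40.0000, -11.0000]] (det J = -164.0000).
Solving J·Δ = −F gives Δ = (-0.5122, 0.6829).
Then the next iterate is (x, y)₁ = (1.4878, -1.3171).

(1.4878, -1.3171)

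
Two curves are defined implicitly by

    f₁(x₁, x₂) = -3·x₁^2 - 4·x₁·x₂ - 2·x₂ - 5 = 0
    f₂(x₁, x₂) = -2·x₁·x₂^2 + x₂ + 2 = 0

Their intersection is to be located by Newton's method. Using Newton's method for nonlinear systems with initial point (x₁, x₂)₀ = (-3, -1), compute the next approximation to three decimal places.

(-1.234, -0.685)

At (-3, -1): F = (-42.000, 7.000).
Jacobian J = [[-6·x₁ - 4·x₂, -4·x₁ - 2], [-2·x₂^2, -4·x₁·x₂ + 1]].
At the point, J = [[22.000, 10.000], [-2.000, -11.000]] (det J = -222.000).
Solving J·Δ = −F gives Δ = (1.766, 0.315).
Then the next iterate is (x₁, x₂)₁ = (-1.234, -0.685).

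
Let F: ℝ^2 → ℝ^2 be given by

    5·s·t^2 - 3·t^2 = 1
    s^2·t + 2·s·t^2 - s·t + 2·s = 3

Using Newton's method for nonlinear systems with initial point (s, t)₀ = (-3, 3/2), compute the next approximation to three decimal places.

At (-3, 3/2): F = (-41.500, -4.500).
Jacobian J = [[5·t^2, 10·s·t - 6·t], [2·s·t + 2·t^2 - t + 2, s^2 + 4·s·t - s]].
At the point, J = [[11.250, -54.000], [-4.000, -6.000]] (det J = -283.500).
Solving J·Δ = −F gives Δ = (0.021, -0.764).
Then the next iterate is (s, t)₁ = (-2.979, 0.736).

(-2.979, 0.736)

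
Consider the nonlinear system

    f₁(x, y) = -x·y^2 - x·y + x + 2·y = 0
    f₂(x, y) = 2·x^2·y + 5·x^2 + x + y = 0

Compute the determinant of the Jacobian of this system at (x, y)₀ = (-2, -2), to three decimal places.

J = [[-y^2 - y + 1, -2·x·y - x + 2], [4·x·y + 10·x + 1, 2·x^2 + 1]].
At the point, J = [[-1.000, -4.000], [-3.000, 9.000]].
det J = -21.000.

-21.000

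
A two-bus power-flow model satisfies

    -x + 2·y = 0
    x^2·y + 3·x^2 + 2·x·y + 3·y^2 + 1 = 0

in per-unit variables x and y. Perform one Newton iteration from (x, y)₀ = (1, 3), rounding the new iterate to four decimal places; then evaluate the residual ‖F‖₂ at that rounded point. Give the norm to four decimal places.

At (1, 3): F = (5.0000, 40.0000).
Jacobian J = [[-1, 2], [2·x·y + 6·x + 2·y, x^2 + 2·x + 6·y]].
At the point, J = [[-1.0000, 2.0000], [18.0000, 21.0000]] (det J = -57.0000).
Solving J·Δ = −F gives Δ = (0.4386, -2.2807).
Then the next iterate is (x, y)₁ = (1.4386, 0.7193).
Re-evaluating at (1.4386, 0.7193): F = (0.0000, 12.319099), so ‖F‖₂ = 12.3191.

12.3191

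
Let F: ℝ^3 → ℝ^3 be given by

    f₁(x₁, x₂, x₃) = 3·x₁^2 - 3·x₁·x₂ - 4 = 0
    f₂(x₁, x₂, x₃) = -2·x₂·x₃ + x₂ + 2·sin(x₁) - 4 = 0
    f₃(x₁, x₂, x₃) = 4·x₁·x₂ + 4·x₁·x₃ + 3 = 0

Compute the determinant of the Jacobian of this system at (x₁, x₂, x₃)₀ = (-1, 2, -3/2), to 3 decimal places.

J = [[6·x₁ - 3·x₂, -3·x₁, 0], [2·cos(x₁), -2·x₃ + 1, -2·x₂], [4·x₂ + 4·x₃, 4·x₁, 4·x₁]].
At the point, J = [[-12.000, 3.000, 0.000], [1.08060, 4.000, -4.000], [2.000, -4.000, -4.000]].
det J = 372.967.

372.967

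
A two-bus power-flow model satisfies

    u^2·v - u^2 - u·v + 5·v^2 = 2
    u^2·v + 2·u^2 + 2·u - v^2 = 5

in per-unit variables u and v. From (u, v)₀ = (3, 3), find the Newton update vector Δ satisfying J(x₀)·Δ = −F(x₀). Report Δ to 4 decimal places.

(-1.0453, -1.1831)

At (3, 3): F = (52.0000, 37.0000).
Jacobian J = [[2·u·v - 2·u - v, u^2 - u + 10·v], [2·u·v + 4·u + 2, u^2 - 2·v]].
At the point, J = [[9.0000, 36.0000], [32.0000, 3.0000]] (det J = -1125.0000).
Solving J·Δ = −F gives Δ = (-1.0453, -1.1831).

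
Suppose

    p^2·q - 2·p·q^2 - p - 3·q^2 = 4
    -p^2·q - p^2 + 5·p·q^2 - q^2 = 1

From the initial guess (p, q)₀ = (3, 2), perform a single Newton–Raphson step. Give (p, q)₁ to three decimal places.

At (3, 2): F = (-25.000, 28.000).
Jacobian J = [[2·p·q - 2·q^2 - 1, p^2 - 4·p·q - 6·q], [-2·p·q - 2·p + 5·q^2, -p^2 + 10·p·q - 2·q]].
At the point, J = [[3.000, -27.000], [2.000, 47.000]] (det J = 195.000).
Solving J·Δ = −F gives Δ = (2.149, -0.687).
Then the next iterate is (p, q)₁ = (5.149, 1.313).

(5.149, 1.313)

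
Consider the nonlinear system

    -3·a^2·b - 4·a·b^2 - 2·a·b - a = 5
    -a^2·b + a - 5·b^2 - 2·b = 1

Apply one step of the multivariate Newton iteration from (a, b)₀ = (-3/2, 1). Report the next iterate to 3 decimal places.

(0.366, 0.699)

At (-3/2, 1): F = (-1.250, -11.750).
Jacobian J = [[-6·a·b - 4·b^2 - 2·b - 1, -3·a^2 - 8·a·b - 2·a], [-2·a·b + 1, -a^2 - 10·b - 2]].
At the point, J = [[2.000, 8.250], [4.000, -14.250]] (det J = -61.500).
Solving J·Δ = −F gives Δ = (1.866, -0.301).
Then the next iterate is (a, b)₁ = (0.366, 0.699).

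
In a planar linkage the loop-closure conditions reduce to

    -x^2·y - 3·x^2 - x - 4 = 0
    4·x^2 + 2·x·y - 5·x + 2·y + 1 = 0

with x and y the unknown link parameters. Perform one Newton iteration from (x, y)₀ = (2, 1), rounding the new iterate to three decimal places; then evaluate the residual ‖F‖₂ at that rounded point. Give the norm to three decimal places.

At (2, 1): F = (-22.000, 13.000).
Jacobian J = [[-2·x·y - 6·x - 1, -x^2], [8·x + 2·y - 5, 2·x + 2]].
At the point, J = [[-17.000, -4.000], [13.000, 6.000]] (det J = -50.000).
Solving J·Δ = −F gives Δ = (-1.600, 1.300).
Then the next iterate is (x, y)₁ = (0.400, 2.300).
Re-evaluating at (0.400, 2.300): F = (-5.248, 6.080), so ‖F‖₂ = 8.032.

8.032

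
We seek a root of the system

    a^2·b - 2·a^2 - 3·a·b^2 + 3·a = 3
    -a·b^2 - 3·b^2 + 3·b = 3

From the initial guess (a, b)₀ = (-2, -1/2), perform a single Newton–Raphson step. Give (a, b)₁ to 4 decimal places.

(-0.3608, 0.7899)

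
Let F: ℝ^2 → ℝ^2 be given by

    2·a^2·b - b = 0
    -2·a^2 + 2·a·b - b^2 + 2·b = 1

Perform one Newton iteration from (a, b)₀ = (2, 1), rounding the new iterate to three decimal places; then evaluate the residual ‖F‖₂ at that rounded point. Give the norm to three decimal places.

At (2, 1): F = (7.000, -4.000).
Jacobian J = [[4·a·b, 2·a^2 - 1], [-4·a + 2·b, 2·a - 2·b + 2]].
At the point, J = [[8.000, 7.000], [-6.000, 4.000]] (det J = 74.000).
Solving J·Δ = −F gives Δ = (-0.757, -0.135).
Then the next iterate is (a, b)₁ = (1.243, 0.865).
Re-evaluating at (1.243, 0.865): F = (1.80793, -0.95793), so ‖F‖₂ = 2.046.

2.046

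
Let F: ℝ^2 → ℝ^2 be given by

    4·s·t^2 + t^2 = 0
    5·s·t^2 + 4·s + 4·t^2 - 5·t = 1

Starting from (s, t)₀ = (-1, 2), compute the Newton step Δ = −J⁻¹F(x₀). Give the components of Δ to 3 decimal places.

At (-1, 2): F = (-12.000, -19.000).
Jacobian J = [[4·t^2, 8·s·t + 2·t], [5·t^2 + 4, 10·s·t + 8·t - 5]].
At the point, J = [[16.000, -12.000], [24.000, -9.000]] (det J = 144.000).
Solving J·Δ = −F gives Δ = (0.833, 0.111).

(0.833, 0.111)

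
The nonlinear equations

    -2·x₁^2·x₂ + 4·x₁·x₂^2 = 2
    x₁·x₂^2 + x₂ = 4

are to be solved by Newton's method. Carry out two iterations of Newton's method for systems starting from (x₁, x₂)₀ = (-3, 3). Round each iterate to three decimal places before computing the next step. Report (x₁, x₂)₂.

(-3.176, 0.058)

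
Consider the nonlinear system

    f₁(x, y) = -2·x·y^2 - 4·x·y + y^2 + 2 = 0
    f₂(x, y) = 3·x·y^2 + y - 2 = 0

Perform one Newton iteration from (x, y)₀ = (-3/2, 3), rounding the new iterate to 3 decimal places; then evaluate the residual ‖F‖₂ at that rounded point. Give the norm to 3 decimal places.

At (-3/2, 3): F = (56.000, -39.500).
Jacobian J = [[-2·y^2 - 4·y, -4·x·y - 4·x + 2·y], [3·y^2, 6·x·y + 1]].
At the point, J = [[-30.000, 30.000], [27.000, -26.000]] (det J = -30.000).
Solving J·Δ = −F gives Δ = (-9.033, -10.900).
Then the next iterate is (x, y)₁ = (-10.533, -7.900).
Re-evaluating at (-10.533, -7.900): F = (1046.29626, -1981.99359), so ‖F‖₂ = 2241.213.

2241.213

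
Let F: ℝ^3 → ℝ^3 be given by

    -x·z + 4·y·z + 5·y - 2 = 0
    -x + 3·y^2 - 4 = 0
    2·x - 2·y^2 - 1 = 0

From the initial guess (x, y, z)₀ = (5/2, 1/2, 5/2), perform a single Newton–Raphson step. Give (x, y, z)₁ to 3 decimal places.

At (5/2, 1/2, 5/2): F = (-0.750, -5.750, 3.500).
Jacobian J = [[-z, 4·z + 5, -x + 4·y], [-1, 6·y, 0], [2, -4·y, 0]].
At the point, J = [[-2.500, 15.000, -0.500], [-1.000, 3.000, 0.000], [2.000, -2.000, 0.000]] (det J = 2.000).
Solving J·Δ = −F gives Δ = (0.250, 2.000, 57.250).
Then the next iterate is (x, y, z)₁ = (2.750, 2.500, 59.750).

(2.750, 2.500, 59.750)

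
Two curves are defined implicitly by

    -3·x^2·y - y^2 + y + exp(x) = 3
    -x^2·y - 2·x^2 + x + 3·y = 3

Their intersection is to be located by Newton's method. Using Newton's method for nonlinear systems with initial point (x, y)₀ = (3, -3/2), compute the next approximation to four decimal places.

(1.3866, -2.4622)

At (3, -3/2): F = (53.835537, -9.0000).
Jacobian J = [[-6·x·y + exp(x), -3·x^2 - 2·y + 1], [-2·x·y - 4·x + 1, -x^2 + 3]].
At the point, J = [[47.085537, -23.0000], [-2.0000, -6.0000]] (det J = -328.513222).
Solving J·Δ = −F gives Δ = (-1.6134, -0.9622).
Then the next iterate is (x, y)₁ = (1.3866, -2.4622).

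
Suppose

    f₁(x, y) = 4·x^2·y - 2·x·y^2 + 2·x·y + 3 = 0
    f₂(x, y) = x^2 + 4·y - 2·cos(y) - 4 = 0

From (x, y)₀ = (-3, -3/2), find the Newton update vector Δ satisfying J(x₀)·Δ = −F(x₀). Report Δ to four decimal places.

(0.3364, 1.5760)

At (-3, -3/2): F = (-28.5000, -1.141474).
Jacobian J = [[8·x·y - 2·y^2 + 2·y, 4·x^2 - 4·x·y + 2·x], [2·x, 2·sin(y) + 4]].
At the point, J = [[28.5000, 12.0000], [-6.0000, 2.005010]] (det J = 129.142786).
Solving J·Δ = −F gives Δ = (0.3364, 1.5760).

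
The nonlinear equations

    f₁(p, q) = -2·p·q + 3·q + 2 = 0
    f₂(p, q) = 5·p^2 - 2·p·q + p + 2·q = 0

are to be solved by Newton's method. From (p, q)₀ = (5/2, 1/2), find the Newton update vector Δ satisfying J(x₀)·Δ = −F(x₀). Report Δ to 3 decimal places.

(-1.160, 1.080)

At (5/2, 1/2): F = (1.000, 32.250).
Jacobian J = [[-2·q, -2·p + 3], [10·p - 2·q + 1, -2·p + 2]].
At the point, J = [[-1.000, -2.000], [25.000, -3.000]] (det J = 53.000).
Solving J·Δ = −F gives Δ = (-1.160, 1.080).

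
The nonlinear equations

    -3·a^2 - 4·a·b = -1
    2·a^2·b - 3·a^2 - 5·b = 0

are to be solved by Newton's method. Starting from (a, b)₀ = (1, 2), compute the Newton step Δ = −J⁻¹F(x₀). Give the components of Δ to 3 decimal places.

(0.120, -2.920)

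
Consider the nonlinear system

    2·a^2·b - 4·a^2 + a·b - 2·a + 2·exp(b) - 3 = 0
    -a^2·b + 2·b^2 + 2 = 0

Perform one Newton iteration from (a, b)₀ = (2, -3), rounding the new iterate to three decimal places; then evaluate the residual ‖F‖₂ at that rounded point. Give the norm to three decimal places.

18.648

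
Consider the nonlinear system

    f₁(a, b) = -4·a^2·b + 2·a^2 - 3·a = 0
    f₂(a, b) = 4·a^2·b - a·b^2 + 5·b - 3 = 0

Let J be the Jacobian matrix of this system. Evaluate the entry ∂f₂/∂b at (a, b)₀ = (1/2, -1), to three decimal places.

∂f₂/∂b = 4·a^2 - 2·a·b + 5.
At (1/2, -1) this is 7.000.

7.000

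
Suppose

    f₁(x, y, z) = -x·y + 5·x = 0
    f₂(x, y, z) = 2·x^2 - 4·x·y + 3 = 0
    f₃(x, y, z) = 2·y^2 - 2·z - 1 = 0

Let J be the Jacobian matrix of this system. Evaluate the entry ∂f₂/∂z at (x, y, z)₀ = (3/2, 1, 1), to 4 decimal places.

∂f₂/∂z = 0.
At (3/2, 1, 1) this is 0.0000.

0.0000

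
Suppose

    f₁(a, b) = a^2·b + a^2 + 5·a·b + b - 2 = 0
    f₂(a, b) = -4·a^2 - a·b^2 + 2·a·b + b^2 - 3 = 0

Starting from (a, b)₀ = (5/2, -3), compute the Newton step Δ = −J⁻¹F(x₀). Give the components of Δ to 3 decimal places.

(-1.014, 1.502)

At (5/2, -3): F = (-55.000, -56.500).
Jacobian J = [[2·a·b + 2·a + 5·b, a^2 + 5·a + 1], [-8·a - b^2 + 2·b, -2·a·b + 2·a + 2·b]].
At the point, J = [[-25.000, 19.750], [-35.000, 14.000]] (det J = 341.250).
Solving J·Δ = −F gives Δ = (-1.014, 1.502).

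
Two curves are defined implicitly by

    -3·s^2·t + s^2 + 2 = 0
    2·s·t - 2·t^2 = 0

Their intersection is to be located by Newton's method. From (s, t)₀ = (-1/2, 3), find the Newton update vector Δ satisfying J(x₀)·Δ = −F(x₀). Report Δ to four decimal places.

At (-1/2, 3): F = (0.0000, -21.0000).
Jacobian J = [[-6·s·t + 2·s, -3·s^2], [2·t, 2·s - 4·t]].
At the point, J = [[8.0000, -0.7500], [6.0000, -13.0000]] (det J = -99.5000).
Solving J·Δ = −F gives Δ = (-0.1583, -1.6884).

(-0.1583, -1.6884)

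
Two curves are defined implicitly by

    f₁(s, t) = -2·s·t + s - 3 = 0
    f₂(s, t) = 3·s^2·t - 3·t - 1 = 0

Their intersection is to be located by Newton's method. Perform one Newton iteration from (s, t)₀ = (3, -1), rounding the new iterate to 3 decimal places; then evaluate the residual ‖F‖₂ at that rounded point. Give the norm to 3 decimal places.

At (3, -1): F = (6.000, -25.000).
Jacobian J = [[-2·t + 1, -2·s], [6·s·t, 3·s^2 - 3]].
At the point, J = [[3.000, -6.000], [-18.000, 24.000]] (det J = -36.000).
Solving J·Δ = −F gives Δ = (-0.167, 0.917).
Then the next iterate is (s, t)₁ = (2.833, -0.083).
Re-evaluating at (2.833, -0.083): F = (0.30328, -2.74945), so ‖F‖₂ = 2.766.

2.766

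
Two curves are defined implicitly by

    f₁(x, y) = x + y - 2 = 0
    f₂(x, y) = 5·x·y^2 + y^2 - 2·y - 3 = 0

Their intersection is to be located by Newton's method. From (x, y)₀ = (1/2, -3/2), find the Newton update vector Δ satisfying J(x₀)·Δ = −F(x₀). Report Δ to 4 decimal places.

(1.2474, 1.7526)

At (1/2, -3/2): F = (-3.0000, 7.8750).
Jacobian J = [[1, 1], [5·y^2, 10·x·y + 2·y - 2]].
At the point, J = [[1.0000, 1.0000], [11.2500, -12.5000]] (det J = -23.7500).
Solving J·Δ = −F gives Δ = (1.2474, 1.7526).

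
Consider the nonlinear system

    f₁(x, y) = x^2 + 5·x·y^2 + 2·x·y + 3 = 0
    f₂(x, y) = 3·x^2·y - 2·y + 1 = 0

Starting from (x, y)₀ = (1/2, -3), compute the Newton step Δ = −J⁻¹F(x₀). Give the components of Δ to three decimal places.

At (1/2, -3): F = (22.750, 4.750).
Jacobian J = [[2·x + 5·y^2 + 2·y, 10·x·y + 2·x], [6·x·y, 3·x^2 - 2]].
At the point, J = [[40.000, -14.000], [-9.000, -1.250]] (det J = -176.000).
Solving J·Δ = −F gives Δ = (0.216, 2.243).

(0.216, 2.243)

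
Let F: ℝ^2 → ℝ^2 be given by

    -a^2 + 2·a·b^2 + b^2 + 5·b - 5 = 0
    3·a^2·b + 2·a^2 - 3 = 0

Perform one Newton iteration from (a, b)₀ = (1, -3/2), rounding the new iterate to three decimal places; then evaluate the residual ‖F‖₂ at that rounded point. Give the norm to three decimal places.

164.522

At (1, -3/2): F = (-6.750, -5.500).
Jacobian J = [[-2·a + 2·b^2, 4·a·b + 2·b + 5], [6·a·b + 4·a, 3·a^2]].
At the point, J = [[2.500, -4.000], [-5.000, 3.000]] (det J = -12.500).
Solving J·Δ = −F gives Δ = (-3.380, -3.800).
Then the next iterate is (a, b)₁ = (-2.380, -5.300).
Re-evaluating at (-2.380, -5.300): F = (-142.78280, -81.73516), so ‖F‖₂ = 164.522.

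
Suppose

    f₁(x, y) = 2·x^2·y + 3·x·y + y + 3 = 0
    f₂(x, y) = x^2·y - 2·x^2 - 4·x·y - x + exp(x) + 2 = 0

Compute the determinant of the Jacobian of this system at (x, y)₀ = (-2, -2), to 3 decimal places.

J = [[4·x·y + 3·y, 2·x^2 + 3·x + 1], [2·x·y - 4·x - 4·y + exp(x) - 1, x^2 - 4·x]].
At the point, J = [[10.000, 3.000], [23.13534, 12.000]].
det J = 50.594.

50.594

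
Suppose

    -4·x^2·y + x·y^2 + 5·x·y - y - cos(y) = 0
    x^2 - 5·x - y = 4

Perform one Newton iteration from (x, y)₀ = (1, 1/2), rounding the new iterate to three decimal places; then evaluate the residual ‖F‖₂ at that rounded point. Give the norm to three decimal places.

At (1, 1/2): F = (-0.62758, -8.500).
Jacobian J = [[-8·x·y + y^2 + 5·y, -4·x^2 + 2·x·y + 5·x + sin(y) - 1], [2·x - 5, -1]].
At the point, J = [[-1.250, 1.47943], [-3.000, -1.000]] (det J = 5.68828).
Solving J·Δ = −F gives Δ = (-2.321, -1.537).
Then the next iterate is (x, y)₁ = (-1.321, -1.037).
Re-evaluating at (-1.321, -1.037): F = (13.19545, 5.38704), so ‖F‖₂ = 14.253.

14.253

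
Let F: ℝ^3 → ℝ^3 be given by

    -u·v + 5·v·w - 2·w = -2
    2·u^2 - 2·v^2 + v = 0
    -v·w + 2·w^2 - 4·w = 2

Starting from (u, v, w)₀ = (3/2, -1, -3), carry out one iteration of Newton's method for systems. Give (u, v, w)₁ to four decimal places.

At (3/2, -1, -3): F = (24.5000, 1.5000, 25.0000).
Jacobian J = [[-v, -u + 5·w, 5·v - 2], [4·u, -4·v + 1, 0], [0, -w, -v + 4·w - 4]].
At the point, J = [[1.0000, -16.5000, -7.0000], [6.0000, 5.0000, 0.0000], [0.0000, 3.0000, -15.0000]] (det J = -1686.0000).
Solving J·Δ = −F gives Δ = (-0.8098, 0.6717, 1.8010).
Then the next iterate is (u, v, w)₁ = (0.6902, -0.3283, -1.1990).

(0.6902, -0.3283, -1.1990)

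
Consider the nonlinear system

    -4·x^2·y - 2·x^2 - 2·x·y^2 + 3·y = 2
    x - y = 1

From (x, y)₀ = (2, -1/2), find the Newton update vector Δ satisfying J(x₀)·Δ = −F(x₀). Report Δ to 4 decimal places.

(-1.8947, -0.3947)

At (2, -1/2): F = (-4.5000, 1.5000).
Jacobian J = [[-8·x·y - 4·x - 2·y^2, -4·x^2 - 4·x·y + 3], [1, -1]].
At the point, J = [[-0.5000, -9.0000], [1.0000, -1.0000]] (det J = 9.5000).
Solving J·Δ = −F gives Δ = (-1.8947, -0.3947).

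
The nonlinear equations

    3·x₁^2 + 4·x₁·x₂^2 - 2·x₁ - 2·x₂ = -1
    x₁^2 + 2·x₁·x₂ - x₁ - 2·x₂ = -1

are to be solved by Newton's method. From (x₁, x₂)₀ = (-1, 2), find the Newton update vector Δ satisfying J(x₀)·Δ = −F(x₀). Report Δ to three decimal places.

At (-1, 2): F = (-14.000, -5.000).
Jacobian J = [[6·x₁ + 4·x₂^2 - 2, 8·x₁·x₂ - 2], [2·x₁ + 2·x₂ - 1, 2·x₁ - 2]].
At the point, J = [[8.000, -18.000], [1.000, -4.000]] (det J = -14.000).
Solving J·Δ = −F gives Δ = (-2.429, -1.857).

(-2.429, -1.857)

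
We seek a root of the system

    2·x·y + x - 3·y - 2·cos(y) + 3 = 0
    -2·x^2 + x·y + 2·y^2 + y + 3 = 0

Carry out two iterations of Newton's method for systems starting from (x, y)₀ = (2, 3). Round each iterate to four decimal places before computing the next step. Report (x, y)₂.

(0.5989, 0.0948)

At (2, 3): F = (9.979985, 22.0000).
Jacobian J = [[2·y + 1, 2·x + 2·sin(y) - 3], [-4·x + y, x + 4·y + 1]].
At the point, J = [[7.0000, 1.282240], [-5.0000, 15.0000]] (det J = 111.411200).
Solving J·Δ = −F gives Δ = (-1.0905, -1.8302).
Then the next iterate is (x, y)₁ = (0.9095, 1.1698).
Round to (0.9095, 1.1698) and repeat: F = (1.747295, 6.316217), J = [[3.3396, 0.660345], [-2.4682, 6.5887]].
Δ = (-0.3106, -1.0750), so (x, y)₂ = (0.5989, 0.0948).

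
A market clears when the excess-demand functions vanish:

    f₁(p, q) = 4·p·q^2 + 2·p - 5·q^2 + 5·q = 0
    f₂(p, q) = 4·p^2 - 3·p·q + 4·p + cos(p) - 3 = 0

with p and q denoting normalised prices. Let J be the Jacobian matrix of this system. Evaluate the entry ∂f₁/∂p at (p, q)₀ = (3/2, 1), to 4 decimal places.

6.0000

∂f₁/∂p = 4·q^2 + 2.
At (3/2, 1) this is 6.0000.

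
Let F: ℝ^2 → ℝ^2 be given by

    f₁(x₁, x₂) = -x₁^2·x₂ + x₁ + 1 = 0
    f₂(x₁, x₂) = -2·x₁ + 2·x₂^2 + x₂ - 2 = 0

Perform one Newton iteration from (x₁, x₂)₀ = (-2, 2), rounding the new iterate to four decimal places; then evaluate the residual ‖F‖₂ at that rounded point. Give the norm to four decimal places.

At (-2, 2): F = (-9.0000, 12.0000).
Jacobian J = [[-2·x₁·x₂ + 1, -x₁^2], [-2, 4·x₂ + 1]].
At the point, J = [[9.0000, -4.0000], [-2.0000, 9.0000]] (det J = 73.0000).
Solving J·Δ = −F gives Δ = (0.4521, -1.2329).
Then the next iterate is (x₁, x₂)₁ = (-1.5479, 0.7671).
Re-evaluating at (-1.5479, 0.7671): F = (-2.385867, 3.039785), so ‖F‖₂ = 3.8643.

3.8643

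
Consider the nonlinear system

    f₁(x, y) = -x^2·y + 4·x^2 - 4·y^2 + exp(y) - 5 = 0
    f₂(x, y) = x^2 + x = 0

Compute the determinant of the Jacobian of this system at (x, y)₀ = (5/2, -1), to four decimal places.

J = [[-2·x·y + 8·x, -x^2 - 8·y + exp(y)], [2·x + 1, 0]].
At the point, J = [[25.0000, 2.117879], [6.0000, 0.0000]].
det J = -12.7073.

-12.7073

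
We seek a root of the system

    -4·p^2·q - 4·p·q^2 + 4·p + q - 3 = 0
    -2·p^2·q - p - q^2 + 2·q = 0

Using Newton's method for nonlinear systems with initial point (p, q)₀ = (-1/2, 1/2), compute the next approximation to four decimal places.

(1.2000, -1.5000)

At (-1/2, 1/2): F = (-4.5000, 1.0000).
Jacobian J = [[-8·p·q - 4·q^2 + 4, -4·p^2 - 8·p·q + 1], [-4·p·q - 1, -2·p^2 - 2·q + 2]].
At the point, J = [[5.0000, 2.0000], [0.0000, 0.5000]] (det J = 2.5000).
Solving J·Δ = −F gives Δ = (1.7000, -2.0000).
Then the next iterate is (p, q)₁ = (1.2000, -1.5000).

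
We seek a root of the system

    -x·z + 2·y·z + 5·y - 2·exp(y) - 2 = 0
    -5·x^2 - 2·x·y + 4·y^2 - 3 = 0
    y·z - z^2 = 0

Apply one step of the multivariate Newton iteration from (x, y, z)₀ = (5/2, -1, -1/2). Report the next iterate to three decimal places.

At (5/2, -1, -1/2): F = (-5.48576, -25.250, 0.250).
Jacobian J = [[-z, 2·z - 2·exp(y) + 5, -x + 2·y], [-10·x - 2·y, -2·x + 8·y, 0], [0, z, y - 2·z]].
At the point, J = [[0.500, 3.26424, -4.500], [-23.000, -13.000, 0.000], [0.000, -0.500, 0.000]] (det J = -51.750).
Solving J·Δ = −F gives Δ = (-1.380, 0.500, -1.010).
Then the next iterate is (x, y, z)₁ = (1.120, -0.500, -1.510).

(1.120, -0.500, -1.510)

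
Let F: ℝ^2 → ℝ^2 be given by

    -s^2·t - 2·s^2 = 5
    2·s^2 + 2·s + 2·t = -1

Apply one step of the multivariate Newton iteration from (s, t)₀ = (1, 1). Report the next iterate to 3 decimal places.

At (1, 1): F = (-8.000, 7.000).
Jacobian J = [[-2·s·t - 4·s, -s^2], [4·s + 2, 2]].
At the point, J = [[-6.000, -1.000], [6.000, 2.000]] (det J = -6.000).
Solving J·Δ = −F gives Δ = (-1.500, 1.000).
Then the next iterate is (s, t)₁ = (-0.500, 2.000).

(-0.500, 2.000)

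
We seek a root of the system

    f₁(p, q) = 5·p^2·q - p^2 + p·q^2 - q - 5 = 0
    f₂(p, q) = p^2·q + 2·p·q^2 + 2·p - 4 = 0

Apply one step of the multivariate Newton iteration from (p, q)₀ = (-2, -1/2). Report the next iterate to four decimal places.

At (-2, -1/2): F = (-19.0000, -11.0000).
Jacobian J = [[10·p·q - 2·p + q^2, 5·p^2 + 2·p·q - 1], [2·p·q + 2·q^2 + 2, p^2 + 4·p·q]].
At the point, J = [[14.2500, 21.0000], [4.5000, 8.0000]] (det J = 19.5000).
Solving J·Δ = −F gives Δ = (-4.0513, 3.6538).
Then the next iterate is (p, q)₁ = (-6.0513, 3.1538).

(-6.0513, 3.1538)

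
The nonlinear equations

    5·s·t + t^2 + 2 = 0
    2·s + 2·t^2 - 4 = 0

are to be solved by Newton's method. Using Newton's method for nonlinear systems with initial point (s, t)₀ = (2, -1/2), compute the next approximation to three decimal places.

(2.077, -0.173)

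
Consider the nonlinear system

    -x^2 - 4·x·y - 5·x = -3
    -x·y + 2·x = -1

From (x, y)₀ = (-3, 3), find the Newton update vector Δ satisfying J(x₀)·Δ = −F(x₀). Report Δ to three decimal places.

(4.143, 0.048)

At (-3, 3): F = (45.000, 4.000).
Jacobian J = [[-2·x - 4·y - 5, -4·x], [-y + 2, -x]].
At the point, J = [[-11.000, 12.000], [-1.000, 3.000]] (det J = -21.000).
Solving J·Δ = −F gives Δ = (4.143, 0.048).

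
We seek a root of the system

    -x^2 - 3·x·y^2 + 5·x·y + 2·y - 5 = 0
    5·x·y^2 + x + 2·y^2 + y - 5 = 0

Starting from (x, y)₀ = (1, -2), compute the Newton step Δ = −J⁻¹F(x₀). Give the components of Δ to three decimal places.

(-1.791, -0.578)

At (1, -2): F = (-32.000, 22.000).
Jacobian J = [[-2·x - 3·y^2 + 5·y, -6·x·y + 5·x + 2], [5·y^2 + 1, 10·x·y + 4·y + 1]].
At the point, J = [[-24.000, 19.000], [21.000, -27.000]] (det J = 249.000).
Solving J·Δ = −F gives Δ = (-1.791, -0.578).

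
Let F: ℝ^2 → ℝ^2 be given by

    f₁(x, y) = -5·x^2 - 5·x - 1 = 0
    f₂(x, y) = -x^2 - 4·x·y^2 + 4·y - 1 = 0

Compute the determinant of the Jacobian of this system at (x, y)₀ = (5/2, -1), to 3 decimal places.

-720.000

J = [[-10·x - 5, 0], [-2·x - 4·y^2, -8·x·y + 4]].
At the point, J = [[-30.000, 0.000], [-9.000, 24.000]].
det J = -720.000.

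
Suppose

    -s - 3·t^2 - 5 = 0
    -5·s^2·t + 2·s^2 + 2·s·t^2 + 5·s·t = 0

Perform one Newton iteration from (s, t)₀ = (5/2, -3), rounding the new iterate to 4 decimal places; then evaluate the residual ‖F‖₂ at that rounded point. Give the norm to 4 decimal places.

33.1519

At (5/2, -3): F = (-34.5000, 113.7500).
Jacobian J = [[-1, -6·t], [-10·s·t + 4·s + 2·t^2 + 5·t, -5·s^2 + 4·s·t + 5·s]].
At the point, J = [[-1.0000, 18.0000], [88.0000, -48.7500]] (det J = -1535.2500).
Solving J·Δ = −F gives Δ = (-0.2382, 1.9034).
Then the next iterate is (s, t)₁ = (2.2618, -1.0966).
Re-evaluating at (2.2618, -1.0966): F = (-10.869395, 31.319399), so ‖F‖₂ = 33.1519.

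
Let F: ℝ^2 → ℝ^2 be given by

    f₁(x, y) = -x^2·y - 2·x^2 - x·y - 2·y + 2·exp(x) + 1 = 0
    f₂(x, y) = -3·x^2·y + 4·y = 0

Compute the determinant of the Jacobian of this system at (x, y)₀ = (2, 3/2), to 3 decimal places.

-138.225

J = [[-2·x·y - 4·x - y + 2·exp(x), -x^2 - x - 2], [-6·x·y, -3·x^2 + 4]].
At the point, J = [[-0.72189, -8.000], [-18.000, -8.000]].
det J = -138.225.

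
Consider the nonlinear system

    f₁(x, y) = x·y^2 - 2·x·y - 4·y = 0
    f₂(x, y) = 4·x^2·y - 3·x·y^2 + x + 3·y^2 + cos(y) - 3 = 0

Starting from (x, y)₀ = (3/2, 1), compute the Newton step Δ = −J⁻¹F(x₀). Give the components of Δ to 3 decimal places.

At (3/2, 1): F = (-5.500, 6.54030).
Jacobian J = [[y^2 - 2·y, 2·x·y - 2·x - 4], [8·x·y - 3·y^2 + 1, 4·x^2 - 6·x·y + 6·y - sin(y)]].
At the point, J = [[-1.000, -4.000], [10.000, 5.15853]] (det J = 34.84147).
Solving J·Δ = −F gives Δ = (0.063, -1.391).

(0.063, -1.391)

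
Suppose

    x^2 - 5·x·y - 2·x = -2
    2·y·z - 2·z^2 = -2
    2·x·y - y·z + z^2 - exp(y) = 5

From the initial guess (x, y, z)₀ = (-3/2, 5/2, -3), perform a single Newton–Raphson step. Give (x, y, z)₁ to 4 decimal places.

(-0.5485, 1.2535, -1.6164)

At (-3/2, 5/2, -3): F = (26.0000, -31.0000, -8.182494).
Jacobian J = [[2·x - 5·y - 2, -5·x, 0], [0, 2·z, 2·y - 4·z], [2·y, 2·x - z - exp(y), -y + 2·z]].
At the point, J = [[-17.5000, 7.5000, 0.0000], [0.0000, -6.0000, 17.0000], [5.0000, -12.182494, -8.5000]] (det J = -3879.291953).
Solving J·Δ = −F gives Δ = (0.9515, -1.2465, 1.3836).
Then the next iterate is (x, y, z)₁ = (-0.5485, 1.2535, -1.6164).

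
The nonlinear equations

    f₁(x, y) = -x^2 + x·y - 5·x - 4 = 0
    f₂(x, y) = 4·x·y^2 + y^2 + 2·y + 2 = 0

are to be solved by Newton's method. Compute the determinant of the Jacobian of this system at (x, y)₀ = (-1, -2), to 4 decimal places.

-54.0000

J = [[-2·x + y - 5, x], [4·y^2, 8·x·y + 2·y + 2]].
At the point, J = [[-5.0000, -1.0000], [16.0000, 14.0000]].
det J = -54.0000.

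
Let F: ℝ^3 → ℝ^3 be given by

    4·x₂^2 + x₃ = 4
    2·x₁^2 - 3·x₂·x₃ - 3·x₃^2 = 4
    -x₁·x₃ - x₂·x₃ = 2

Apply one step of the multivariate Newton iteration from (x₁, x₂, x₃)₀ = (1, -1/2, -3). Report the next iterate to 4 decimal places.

At (1, -1/2, -3): F = (-6.0000, -33.5000, -0.5000).
Jacobian J = [[0, 8·x₂, 1], [4·x₁, -3·x₃, -3·x₂ - 6·x₃], [-x₃, -x₃, -x₁ - x₂]].
At the point, J = [[0.0000, -4.0000, 1.0000], [4.0000, 9.0000, 19.5000], [3.0000, 3.0000, -0.5000]] (det J = -257.0000).
Solving J·Δ = −F gives Δ = (1.5097, -1.0292, 1.8833).
Then the next iterate is (x₁, x₂, x₃)₁ = (2.5097, -1.5292, -1.1167).

(2.5097, -1.5292, -1.1167)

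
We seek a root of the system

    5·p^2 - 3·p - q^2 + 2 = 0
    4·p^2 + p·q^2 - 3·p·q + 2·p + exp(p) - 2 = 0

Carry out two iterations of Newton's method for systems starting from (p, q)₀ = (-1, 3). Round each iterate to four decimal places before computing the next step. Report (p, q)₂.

At (-1, 3): F = (1.0000, 0.367879).
Jacobian J = [[10·p - 3, -2·q], [8·p + q^2 - 3·q + exp(p) + 2, 2·p·q - 3·p]].
At the point, J = [[-13.0000, -6.0000], [-5.632121, -3.0000]] (det J = 5.207277).
Solving J·Δ = −F gives Δ = (0.1522, -0.1632).
Then the next iterate is (p, q)₁ = (-0.8478, 2.8368).
Round to (-0.8478, 2.8368) and repeat: F = (0.089790, 0.000318), J = [[-11.4780, -5.6736], [-4.817009, -2.266678]].
Δ = (-0.1537, 0.3267), so (p, q)₂ = (-1.0015, 3.1635).

(-1.0015, 3.1635)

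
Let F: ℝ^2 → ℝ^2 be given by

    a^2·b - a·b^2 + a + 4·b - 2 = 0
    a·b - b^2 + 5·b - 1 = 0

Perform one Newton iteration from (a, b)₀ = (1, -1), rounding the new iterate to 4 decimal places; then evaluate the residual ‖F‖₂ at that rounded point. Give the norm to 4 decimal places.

1.4142

At (1, -1): F = (-7.0000, -8.0000).
Jacobian J = [[2·a·b - b^2 + 1, a^2 - 2·a·b + 4], [b, a - 2·b + 5]].
At the point, J = [[-2.0000, 7.0000], [-1.0000, 8.0000]] (det J = -9.0000).
Solving J·Δ = −F gives Δ = (0.0000, 1.0000).
Then the next iterate is (a, b)₁ = (1.0000, 0.0000).
Re-evaluating at (1.0000, 0.0000): F = (-1.0000, -1.0000), so ‖F‖₂ = 1.4142.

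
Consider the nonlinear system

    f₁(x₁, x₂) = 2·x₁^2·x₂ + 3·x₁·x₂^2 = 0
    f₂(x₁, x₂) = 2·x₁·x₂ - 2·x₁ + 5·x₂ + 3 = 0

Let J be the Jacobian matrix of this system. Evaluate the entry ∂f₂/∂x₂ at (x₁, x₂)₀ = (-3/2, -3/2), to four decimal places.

∂f₂/∂x₂ = 2·x₁ + 5.
At (-3/2, -3/2) this is 2.0000.

2.0000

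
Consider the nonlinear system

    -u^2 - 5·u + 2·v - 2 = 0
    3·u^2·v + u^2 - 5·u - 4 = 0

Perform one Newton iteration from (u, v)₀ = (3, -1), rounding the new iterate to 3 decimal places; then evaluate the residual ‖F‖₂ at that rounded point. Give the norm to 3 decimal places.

At (3, -1): F = (-28.000, -37.000).
Jacobian J = [[-2·u - 5, 2], [6·u·v + 2·u - 5, 3·u^2]].
At the point, J = [[-11.000, 2.000], [-17.000, 27.000]] (det J = -263.000).
Solving J·Δ = −F gives Δ = (-2.593, -0.262).
Then the next iterate is (u, v)₁ = (0.407, -1.262).
Re-evaluating at (0.407, -1.262): F = (-6.72465, -6.49650), so ‖F‖₂ = 9.350.

9.350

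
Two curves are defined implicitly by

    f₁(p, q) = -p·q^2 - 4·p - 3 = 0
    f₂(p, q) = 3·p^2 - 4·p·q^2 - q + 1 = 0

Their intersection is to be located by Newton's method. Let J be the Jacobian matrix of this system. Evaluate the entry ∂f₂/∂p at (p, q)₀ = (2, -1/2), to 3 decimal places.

∂f₂/∂p = 6·p - 4·q^2.
At (2, -1/2) this is 11.000.

11.000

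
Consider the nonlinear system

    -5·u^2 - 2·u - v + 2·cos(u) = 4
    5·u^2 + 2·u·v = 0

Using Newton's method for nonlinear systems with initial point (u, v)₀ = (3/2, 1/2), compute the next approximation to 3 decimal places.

At (3/2, 1/2): F = (-18.60853, 12.750).
Jacobian J = [[-10·u - 2·sin(u) - 2, -1], [10·u + 2·v, 2·u]].
At the point, J = [[-18.99499, -1.000], [16.000, 3.000]] (det J = -40.98497).
Solving J·Δ = −F gives Δ = (-1.051, 1.355).
Then the next iterate is (u, v)₁ = (0.449, 1.855).

(0.449, 1.855)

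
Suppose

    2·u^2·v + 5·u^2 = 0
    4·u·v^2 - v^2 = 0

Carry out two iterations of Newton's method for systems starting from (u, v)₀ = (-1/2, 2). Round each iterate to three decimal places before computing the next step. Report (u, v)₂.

At (-1/2, 2): F = (2.250, -12.000).
Jacobian J = [[4·u·v + 10·u, 2·u^2], [4·v^2, 8·u·v - 2·v]].
At the point, J = [[-9.000, 0.500], [16.000, -12.000]] (det J = 100.000).
Solving J·Δ = −F gives Δ = (0.210, -0.720).
Then the next iterate is (u, v)₁ = (-0.290, 1.280).
Round to (-0.290, 1.280) and repeat: F = (0.63580, -3.53894), J = [[-4.38480, 0.16820], [6.55360, -5.52960]].
Δ = (0.126, -0.490), so (u, v)₂ = (-0.164, 0.790).

(-0.164, 0.790)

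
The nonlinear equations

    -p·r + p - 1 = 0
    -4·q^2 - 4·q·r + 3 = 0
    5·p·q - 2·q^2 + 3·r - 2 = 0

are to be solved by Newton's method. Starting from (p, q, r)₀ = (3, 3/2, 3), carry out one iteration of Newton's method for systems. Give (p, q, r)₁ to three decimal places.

(0.964, 0.744, 2.024)

At (3, 3/2, 3): F = (-7.000, -24.000, 25.000).
Jacobian J = [[-r + 1, 0, -p], [0, -8·q - 4·r, -4·q], [5·q, 5·p - 4·q, 3]].
At the point, J = [[-2.000, 0.000, -3.000], [0.000, -24.000, -6.000], [7.500, 9.000, 3.000]] (det J = -504.000).
Solving J·Δ = −F gives Δ = (-2.036, -0.756, -0.976).
Then the next iterate is (p, q, r)₁ = (0.964, 0.744, 2.024).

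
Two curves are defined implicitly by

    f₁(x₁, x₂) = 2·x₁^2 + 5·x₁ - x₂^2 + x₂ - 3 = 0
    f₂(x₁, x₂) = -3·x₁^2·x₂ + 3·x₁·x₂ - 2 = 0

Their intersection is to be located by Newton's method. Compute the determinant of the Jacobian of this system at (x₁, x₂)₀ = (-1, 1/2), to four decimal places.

J = [[4·x₁ + 5, -2·x₂ + 1], [-6·x₁·x₂ + 3·x₂, -3·x₁^2 + 3·x₁]].
At the point, J = [[1.0000, 0.0000], [4.5000, -6.0000]].
det J = -6.0000.

-6.0000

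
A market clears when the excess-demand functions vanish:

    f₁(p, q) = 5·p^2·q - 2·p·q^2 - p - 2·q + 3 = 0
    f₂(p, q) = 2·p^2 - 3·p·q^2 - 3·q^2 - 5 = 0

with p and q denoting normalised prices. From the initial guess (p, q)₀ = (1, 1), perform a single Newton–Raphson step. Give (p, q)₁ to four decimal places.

(0.4578, 0.2048)

At (1, 1): F = (3.0000, -9.0000).
Jacobian J = [[10·p·q - 2·q^2 - 1, 5·p^2 - 4·p·q - 2], [4·p - 3·q^2, -6·p·q - 6·q]].
At the point, J = [[7.0000, -1.0000], [1.0000, -12.0000]] (det J = -83.0000).
Solving J·Δ = −F gives Δ = (-0.5422, -0.7952).
Then the next iterate is (p, q)₁ = (0.4578, 0.2048).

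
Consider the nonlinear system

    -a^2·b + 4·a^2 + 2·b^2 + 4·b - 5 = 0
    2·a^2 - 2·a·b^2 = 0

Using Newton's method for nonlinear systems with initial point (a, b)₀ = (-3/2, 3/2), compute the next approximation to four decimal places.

At (-3/2, 3/2): F = (11.1250, 11.2500).
Jacobian J = [[-2·a·b + 8·a, -a^2 + 4·b + 4], [4·a - 2·b^2, -4·a·b]].
At the point, J = [[-7.5000, 7.7500], [-10.5000, 9.0000]] (det J = 13.8750).
Solving J·Δ = −F gives Δ = (-0.9324, -2.3378).
Then the next iterate is (a, b)₁ = (-2.4324, -0.8378).

(-2.4324, -0.8378)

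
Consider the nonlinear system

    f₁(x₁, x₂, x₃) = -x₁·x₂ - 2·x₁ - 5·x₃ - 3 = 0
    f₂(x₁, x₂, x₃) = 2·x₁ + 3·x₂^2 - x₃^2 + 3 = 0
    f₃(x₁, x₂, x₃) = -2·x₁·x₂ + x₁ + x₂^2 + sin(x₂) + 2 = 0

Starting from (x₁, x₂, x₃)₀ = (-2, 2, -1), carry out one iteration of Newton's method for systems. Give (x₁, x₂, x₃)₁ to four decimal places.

(-0.5745, 0.8617, -0.5957)

At (-2, 2, -1): F = (10.0000, 10.0000, 12.909297).
Jacobian J = [[-x₂ - 2, -x₁, -5], [2, 6·x₂, -2·x₃], [-2·x₂ + 1, -2·x₁ + 2·x₂ + cos(x₂), 0]].
At the point, J = [[-4.0000, 2.0000, -5.0000], [2.0000, 12.0000, 2.0000], [-3.0000, 7.583853, 0.0000]] (det J = -207.167706).
Solving J·Δ = −F gives Δ = (1.4255, -1.1383, 0.4043).
Then the next iterate is (x₁, x₂, x₃)₁ = (-0.5745, 0.8617, -0.5957).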